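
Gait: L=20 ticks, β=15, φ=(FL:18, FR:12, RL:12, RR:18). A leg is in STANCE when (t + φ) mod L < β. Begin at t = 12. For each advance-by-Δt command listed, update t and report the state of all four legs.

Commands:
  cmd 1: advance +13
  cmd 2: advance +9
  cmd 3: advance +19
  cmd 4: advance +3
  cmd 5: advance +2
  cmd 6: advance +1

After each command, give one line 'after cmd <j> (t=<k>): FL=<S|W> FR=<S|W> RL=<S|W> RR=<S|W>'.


after cmd 1 (t=25): FL=S FR=W RL=W RR=S
after cmd 2 (t=34): FL=S FR=S RL=S RR=S
after cmd 3 (t=53): FL=S FR=S RL=S RR=S
after cmd 4 (t=56): FL=S FR=S RL=S RR=S
after cmd 5 (t=58): FL=W FR=S RL=S RR=W
after cmd 6 (t=59): FL=W FR=S RL=S RR=W

start t=12: FL=S FR=S RL=S RR=S
cmd 1: advance +13 → t=25, phase=(3,17,17,3) → FL=S FR=W RL=W RR=S
cmd 2: advance +9 → t=34, phase=(12,6,6,12) → FL=S FR=S RL=S RR=S
cmd 3: advance +19 → t=53, phase=(11,5,5,11) → FL=S FR=S RL=S RR=S
cmd 4: advance +3 → t=56, phase=(14,8,8,14) → FL=S FR=S RL=S RR=S
cmd 5: advance +2 → t=58, phase=(16,10,10,16) → FL=W FR=S RL=S RR=W
cmd 6: advance +1 → t=59, phase=(17,11,11,17) → FL=W FR=S RL=S RR=W


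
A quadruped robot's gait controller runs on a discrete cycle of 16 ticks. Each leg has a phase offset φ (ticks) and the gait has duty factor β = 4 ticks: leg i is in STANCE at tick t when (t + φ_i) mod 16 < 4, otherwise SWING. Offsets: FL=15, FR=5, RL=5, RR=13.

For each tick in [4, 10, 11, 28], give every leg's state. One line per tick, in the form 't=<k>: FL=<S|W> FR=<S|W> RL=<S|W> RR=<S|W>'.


t=4: phase=(3,9,9,1) vs β=4 → FL=S FR=W RL=W RR=S
t=10: phase=(9,15,15,7) vs β=4 → FL=W FR=W RL=W RR=W
t=11: phase=(10,0,0,8) vs β=4 → FL=W FR=S RL=S RR=W
t=28: phase=(11,1,1,9) vs β=4 → FL=W FR=S RL=S RR=W

t=4: FL=S FR=W RL=W RR=S
t=10: FL=W FR=W RL=W RR=W
t=11: FL=W FR=S RL=S RR=W
t=28: FL=W FR=S RL=S RR=W


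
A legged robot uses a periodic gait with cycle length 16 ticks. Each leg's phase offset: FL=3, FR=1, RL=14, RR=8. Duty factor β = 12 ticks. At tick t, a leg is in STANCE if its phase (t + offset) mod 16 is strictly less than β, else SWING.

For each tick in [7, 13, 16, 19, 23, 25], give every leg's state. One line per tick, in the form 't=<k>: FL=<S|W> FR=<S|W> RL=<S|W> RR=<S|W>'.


t=7: FL=S FR=S RL=S RR=W
t=13: FL=S FR=W RL=S RR=S
t=16: FL=S FR=S RL=W RR=S
t=19: FL=S FR=S RL=S RR=S
t=23: FL=S FR=S RL=S RR=W
t=25: FL=W FR=S RL=S RR=S

t=7: phase=(10,8,5,15) vs β=12 → FL=S FR=S RL=S RR=W
t=13: phase=(0,14,11,5) vs β=12 → FL=S FR=W RL=S RR=S
t=16: phase=(3,1,14,8) vs β=12 → FL=S FR=S RL=W RR=S
t=19: phase=(6,4,1,11) vs β=12 → FL=S FR=S RL=S RR=S
t=23: phase=(10,8,5,15) vs β=12 → FL=S FR=S RL=S RR=W
t=25: phase=(12,10,7,1) vs β=12 → FL=W FR=S RL=S RR=S


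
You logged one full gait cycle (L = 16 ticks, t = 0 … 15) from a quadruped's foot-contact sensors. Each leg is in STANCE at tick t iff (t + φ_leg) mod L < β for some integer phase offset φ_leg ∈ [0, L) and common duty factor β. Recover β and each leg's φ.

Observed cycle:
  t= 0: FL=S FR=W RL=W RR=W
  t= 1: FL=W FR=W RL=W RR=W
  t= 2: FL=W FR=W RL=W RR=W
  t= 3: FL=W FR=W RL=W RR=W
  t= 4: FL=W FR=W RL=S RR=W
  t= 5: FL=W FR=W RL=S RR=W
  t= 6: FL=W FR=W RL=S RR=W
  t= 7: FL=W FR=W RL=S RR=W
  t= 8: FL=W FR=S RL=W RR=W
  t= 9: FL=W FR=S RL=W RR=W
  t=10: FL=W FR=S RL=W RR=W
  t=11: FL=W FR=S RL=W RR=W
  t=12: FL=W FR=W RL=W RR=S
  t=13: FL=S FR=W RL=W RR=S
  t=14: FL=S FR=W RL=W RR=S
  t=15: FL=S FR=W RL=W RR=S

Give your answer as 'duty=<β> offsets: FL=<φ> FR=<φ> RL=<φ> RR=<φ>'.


duty β = stance ticks per leg = 4
FL: stance ticks = 4; W→S at t=13 → φ=3
FR: stance ticks = 4; W→S at t=8 → φ=8
RL: stance ticks = 4; W→S at t=4 → φ=12
RR: stance ticks = 4; W→S at t=12 → φ=4

duty=4 offsets: FL=3 FR=8 RL=12 RR=4


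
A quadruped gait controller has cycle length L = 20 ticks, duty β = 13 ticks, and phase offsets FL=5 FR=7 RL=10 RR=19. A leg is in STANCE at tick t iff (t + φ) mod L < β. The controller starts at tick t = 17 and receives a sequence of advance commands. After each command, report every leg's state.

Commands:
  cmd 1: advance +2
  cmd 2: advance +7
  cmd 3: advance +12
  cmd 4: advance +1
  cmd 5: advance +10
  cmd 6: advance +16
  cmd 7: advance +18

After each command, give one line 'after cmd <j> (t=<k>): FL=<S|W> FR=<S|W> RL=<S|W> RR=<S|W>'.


after cmd 1 (t=19): FL=S FR=S RL=S RR=W
after cmd 2 (t=26): FL=S FR=W RL=W RR=S
after cmd 3 (t=38): FL=S FR=S RL=S RR=W
after cmd 4 (t=39): FL=S FR=S RL=S RR=W
after cmd 5 (t=49): FL=W FR=W RL=W RR=S
after cmd 6 (t=65): FL=S FR=S RL=W RR=S
after cmd 7 (t=83): FL=S FR=S RL=W RR=S

start t=17: FL=S FR=S RL=S RR=W
cmd 1: advance +2 → t=19, phase=(4,6,9,18) → FL=S FR=S RL=S RR=W
cmd 2: advance +7 → t=26, phase=(11,13,16,5) → FL=S FR=W RL=W RR=S
cmd 3: advance +12 → t=38, phase=(3,5,8,17) → FL=S FR=S RL=S RR=W
cmd 4: advance +1 → t=39, phase=(4,6,9,18) → FL=S FR=S RL=S RR=W
cmd 5: advance +10 → t=49, phase=(14,16,19,8) → FL=W FR=W RL=W RR=S
cmd 6: advance +16 → t=65, phase=(10,12,15,4) → FL=S FR=S RL=W RR=S
cmd 7: advance +18 → t=83, phase=(8,10,13,2) → FL=S FR=S RL=W RR=S


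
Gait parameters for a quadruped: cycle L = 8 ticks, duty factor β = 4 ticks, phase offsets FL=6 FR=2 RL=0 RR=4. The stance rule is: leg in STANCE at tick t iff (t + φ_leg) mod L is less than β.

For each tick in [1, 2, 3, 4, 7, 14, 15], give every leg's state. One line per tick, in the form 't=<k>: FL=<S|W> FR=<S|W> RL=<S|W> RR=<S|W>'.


t=1: phase=(7,3,1,5) vs β=4 → FL=W FR=S RL=S RR=W
t=2: phase=(0,4,2,6) vs β=4 → FL=S FR=W RL=S RR=W
t=3: phase=(1,5,3,7) vs β=4 → FL=S FR=W RL=S RR=W
t=4: phase=(2,6,4,0) vs β=4 → FL=S FR=W RL=W RR=S
t=7: phase=(5,1,7,3) vs β=4 → FL=W FR=S RL=W RR=S
t=14: phase=(4,0,6,2) vs β=4 → FL=W FR=S RL=W RR=S
t=15: phase=(5,1,7,3) vs β=4 → FL=W FR=S RL=W RR=S

t=1: FL=W FR=S RL=S RR=W
t=2: FL=S FR=W RL=S RR=W
t=3: FL=S FR=W RL=S RR=W
t=4: FL=S FR=W RL=W RR=S
t=7: FL=W FR=S RL=W RR=S
t=14: FL=W FR=S RL=W RR=S
t=15: FL=W FR=S RL=W RR=S


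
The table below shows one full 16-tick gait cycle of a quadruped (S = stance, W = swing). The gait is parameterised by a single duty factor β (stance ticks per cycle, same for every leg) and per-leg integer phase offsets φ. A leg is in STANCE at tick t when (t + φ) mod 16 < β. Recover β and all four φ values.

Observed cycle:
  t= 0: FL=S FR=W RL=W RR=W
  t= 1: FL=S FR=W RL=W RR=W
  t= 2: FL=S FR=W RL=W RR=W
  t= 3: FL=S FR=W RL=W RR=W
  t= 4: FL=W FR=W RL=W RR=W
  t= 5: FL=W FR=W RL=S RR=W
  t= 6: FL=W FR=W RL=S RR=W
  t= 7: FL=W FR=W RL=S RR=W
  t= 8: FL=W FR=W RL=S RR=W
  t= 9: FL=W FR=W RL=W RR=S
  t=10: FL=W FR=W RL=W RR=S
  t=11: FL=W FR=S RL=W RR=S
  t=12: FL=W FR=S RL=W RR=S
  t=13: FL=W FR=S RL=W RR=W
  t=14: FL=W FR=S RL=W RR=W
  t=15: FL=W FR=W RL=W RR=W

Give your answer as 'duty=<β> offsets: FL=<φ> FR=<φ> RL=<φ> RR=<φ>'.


duty β = stance ticks per leg = 4
FL: stance ticks = 4; W→S at t=0 → φ=0
FR: stance ticks = 4; W→S at t=11 → φ=5
RL: stance ticks = 4; W→S at t=5 → φ=11
RR: stance ticks = 4; W→S at t=9 → φ=7

duty=4 offsets: FL=0 FR=5 RL=11 RR=7


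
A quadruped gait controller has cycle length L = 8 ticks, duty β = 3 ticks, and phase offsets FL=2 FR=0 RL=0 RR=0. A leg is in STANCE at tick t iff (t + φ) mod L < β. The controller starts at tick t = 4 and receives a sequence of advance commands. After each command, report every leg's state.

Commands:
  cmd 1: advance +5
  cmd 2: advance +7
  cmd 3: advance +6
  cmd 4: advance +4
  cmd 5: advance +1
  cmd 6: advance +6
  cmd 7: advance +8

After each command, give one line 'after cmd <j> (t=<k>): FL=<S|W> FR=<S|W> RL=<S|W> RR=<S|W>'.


after cmd 1 (t=9): FL=W FR=S RL=S RR=S
after cmd 2 (t=16): FL=S FR=S RL=S RR=S
after cmd 3 (t=22): FL=S FR=W RL=W RR=W
after cmd 4 (t=26): FL=W FR=S RL=S RR=S
after cmd 5 (t=27): FL=W FR=W RL=W RR=W
after cmd 6 (t=33): FL=W FR=S RL=S RR=S
after cmd 7 (t=41): FL=W FR=S RL=S RR=S

start t=4: FL=W FR=W RL=W RR=W
cmd 1: advance +5 → t=9, phase=(3,1,1,1) → FL=W FR=S RL=S RR=S
cmd 2: advance +7 → t=16, phase=(2,0,0,0) → FL=S FR=S RL=S RR=S
cmd 3: advance +6 → t=22, phase=(0,6,6,6) → FL=S FR=W RL=W RR=W
cmd 4: advance +4 → t=26, phase=(4,2,2,2) → FL=W FR=S RL=S RR=S
cmd 5: advance +1 → t=27, phase=(5,3,3,3) → FL=W FR=W RL=W RR=W
cmd 6: advance +6 → t=33, phase=(3,1,1,1) → FL=W FR=S RL=S RR=S
cmd 7: advance +8 → t=41, phase=(3,1,1,1) → FL=W FR=S RL=S RR=S


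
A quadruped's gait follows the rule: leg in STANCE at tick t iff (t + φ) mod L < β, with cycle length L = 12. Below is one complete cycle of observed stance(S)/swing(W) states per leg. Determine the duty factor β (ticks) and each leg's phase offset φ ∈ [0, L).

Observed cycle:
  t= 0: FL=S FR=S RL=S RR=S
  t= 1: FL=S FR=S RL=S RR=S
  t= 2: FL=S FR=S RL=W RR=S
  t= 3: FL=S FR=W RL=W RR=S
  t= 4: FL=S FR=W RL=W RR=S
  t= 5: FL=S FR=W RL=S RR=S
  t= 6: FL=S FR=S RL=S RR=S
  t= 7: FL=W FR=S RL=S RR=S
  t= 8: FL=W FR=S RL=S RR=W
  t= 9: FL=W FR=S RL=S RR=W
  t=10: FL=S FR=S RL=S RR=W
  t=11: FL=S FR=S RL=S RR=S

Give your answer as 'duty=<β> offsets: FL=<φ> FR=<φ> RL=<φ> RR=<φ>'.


duty=9 offsets: FL=2 FR=6 RL=7 RR=1

duty β = stance ticks per leg = 9
FL: stance ticks = 9; W→S at t=10 → φ=2
FR: stance ticks = 9; W→S at t=6 → φ=6
RL: stance ticks = 9; W→S at t=5 → φ=7
RR: stance ticks = 9; W→S at t=11 → φ=1


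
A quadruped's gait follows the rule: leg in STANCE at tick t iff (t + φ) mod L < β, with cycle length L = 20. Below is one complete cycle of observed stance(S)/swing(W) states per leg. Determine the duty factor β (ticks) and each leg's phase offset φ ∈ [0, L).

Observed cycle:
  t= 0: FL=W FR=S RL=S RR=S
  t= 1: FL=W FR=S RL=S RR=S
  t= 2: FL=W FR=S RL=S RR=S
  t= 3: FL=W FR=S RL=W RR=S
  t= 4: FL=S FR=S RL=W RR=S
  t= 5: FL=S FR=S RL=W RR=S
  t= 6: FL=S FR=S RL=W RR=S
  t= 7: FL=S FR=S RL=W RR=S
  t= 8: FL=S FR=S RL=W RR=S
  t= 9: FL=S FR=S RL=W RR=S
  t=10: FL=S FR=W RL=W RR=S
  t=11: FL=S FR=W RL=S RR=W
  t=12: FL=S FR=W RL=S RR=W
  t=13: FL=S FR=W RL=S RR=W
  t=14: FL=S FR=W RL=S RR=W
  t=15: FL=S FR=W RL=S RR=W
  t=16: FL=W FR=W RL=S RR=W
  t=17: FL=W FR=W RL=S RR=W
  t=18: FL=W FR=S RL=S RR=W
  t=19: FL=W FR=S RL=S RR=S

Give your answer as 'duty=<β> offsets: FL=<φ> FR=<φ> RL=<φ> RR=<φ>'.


duty β = stance ticks per leg = 12
FL: stance ticks = 12; W→S at t=4 → φ=16
FR: stance ticks = 12; W→S at t=18 → φ=2
RL: stance ticks = 12; W→S at t=11 → φ=9
RR: stance ticks = 12; W→S at t=19 → φ=1

duty=12 offsets: FL=16 FR=2 RL=9 RR=1


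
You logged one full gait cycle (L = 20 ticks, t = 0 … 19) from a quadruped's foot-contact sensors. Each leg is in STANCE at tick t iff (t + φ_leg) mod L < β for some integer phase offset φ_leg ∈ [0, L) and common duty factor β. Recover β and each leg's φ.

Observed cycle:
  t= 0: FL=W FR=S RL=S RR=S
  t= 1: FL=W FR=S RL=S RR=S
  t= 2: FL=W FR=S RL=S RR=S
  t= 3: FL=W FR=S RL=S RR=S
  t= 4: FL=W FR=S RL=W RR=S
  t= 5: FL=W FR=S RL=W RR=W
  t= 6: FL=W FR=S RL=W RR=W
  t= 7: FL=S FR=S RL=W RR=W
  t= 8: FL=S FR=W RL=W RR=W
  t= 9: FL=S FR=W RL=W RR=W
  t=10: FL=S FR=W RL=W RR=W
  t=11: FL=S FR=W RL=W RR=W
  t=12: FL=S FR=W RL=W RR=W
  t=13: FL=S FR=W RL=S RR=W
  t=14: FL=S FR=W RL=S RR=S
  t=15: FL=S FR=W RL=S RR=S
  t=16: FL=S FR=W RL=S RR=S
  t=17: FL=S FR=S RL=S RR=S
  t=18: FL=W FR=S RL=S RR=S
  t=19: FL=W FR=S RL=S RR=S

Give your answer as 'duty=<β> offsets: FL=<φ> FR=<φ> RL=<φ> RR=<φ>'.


duty=11 offsets: FL=13 FR=3 RL=7 RR=6

duty β = stance ticks per leg = 11
FL: stance ticks = 11; W→S at t=7 → φ=13
FR: stance ticks = 11; W→S at t=17 → φ=3
RL: stance ticks = 11; W→S at t=13 → φ=7
RR: stance ticks = 11; W→S at t=14 → φ=6


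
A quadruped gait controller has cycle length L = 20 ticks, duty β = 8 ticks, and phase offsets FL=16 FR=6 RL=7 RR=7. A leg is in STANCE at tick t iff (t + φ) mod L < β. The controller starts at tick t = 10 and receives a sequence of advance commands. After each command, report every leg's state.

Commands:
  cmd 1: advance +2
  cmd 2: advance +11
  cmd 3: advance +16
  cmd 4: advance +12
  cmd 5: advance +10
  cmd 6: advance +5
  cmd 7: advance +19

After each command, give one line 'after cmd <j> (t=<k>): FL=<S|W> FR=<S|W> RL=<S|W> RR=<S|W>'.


after cmd 1 (t=12): FL=W FR=W RL=W RR=W
after cmd 2 (t=23): FL=W FR=W RL=W RR=W
after cmd 3 (t=39): FL=W FR=S RL=S RR=S
after cmd 4 (t=51): FL=S FR=W RL=W RR=W
after cmd 5 (t=61): FL=W FR=S RL=W RR=W
after cmd 6 (t=66): FL=S FR=W RL=W RR=W
after cmd 7 (t=85): FL=S FR=W RL=W RR=W

start t=10: FL=S FR=W RL=W RR=W
cmd 1: advance +2 → t=12, phase=(8,18,19,19) → FL=W FR=W RL=W RR=W
cmd 2: advance +11 → t=23, phase=(19,9,10,10) → FL=W FR=W RL=W RR=W
cmd 3: advance +16 → t=39, phase=(15,5,6,6) → FL=W FR=S RL=S RR=S
cmd 4: advance +12 → t=51, phase=(7,17,18,18) → FL=S FR=W RL=W RR=W
cmd 5: advance +10 → t=61, phase=(17,7,8,8) → FL=W FR=S RL=W RR=W
cmd 6: advance +5 → t=66, phase=(2,12,13,13) → FL=S FR=W RL=W RR=W
cmd 7: advance +19 → t=85, phase=(1,11,12,12) → FL=S FR=W RL=W RR=W


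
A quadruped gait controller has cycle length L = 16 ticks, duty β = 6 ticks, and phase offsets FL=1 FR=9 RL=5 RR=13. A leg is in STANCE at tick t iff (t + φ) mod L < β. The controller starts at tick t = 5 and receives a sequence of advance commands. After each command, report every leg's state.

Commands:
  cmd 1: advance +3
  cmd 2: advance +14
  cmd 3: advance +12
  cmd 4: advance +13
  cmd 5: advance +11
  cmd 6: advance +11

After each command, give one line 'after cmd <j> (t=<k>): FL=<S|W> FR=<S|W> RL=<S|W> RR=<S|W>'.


after cmd 1 (t=8): FL=W FR=S RL=W RR=S
after cmd 2 (t=22): FL=W FR=W RL=W RR=S
after cmd 3 (t=34): FL=S FR=W RL=W RR=W
after cmd 4 (t=47): FL=S FR=W RL=S RR=W
after cmd 5 (t=58): FL=W FR=S RL=W RR=W
after cmd 6 (t=69): FL=W FR=W RL=W RR=S

start t=5: FL=W FR=W RL=W RR=S
cmd 1: advance +3 → t=8, phase=(9,1,13,5) → FL=W FR=S RL=W RR=S
cmd 2: advance +14 → t=22, phase=(7,15,11,3) → FL=W FR=W RL=W RR=S
cmd 3: advance +12 → t=34, phase=(3,11,7,15) → FL=S FR=W RL=W RR=W
cmd 4: advance +13 → t=47, phase=(0,8,4,12) → FL=S FR=W RL=S RR=W
cmd 5: advance +11 → t=58, phase=(11,3,15,7) → FL=W FR=S RL=W RR=W
cmd 6: advance +11 → t=69, phase=(6,14,10,2) → FL=W FR=W RL=W RR=S


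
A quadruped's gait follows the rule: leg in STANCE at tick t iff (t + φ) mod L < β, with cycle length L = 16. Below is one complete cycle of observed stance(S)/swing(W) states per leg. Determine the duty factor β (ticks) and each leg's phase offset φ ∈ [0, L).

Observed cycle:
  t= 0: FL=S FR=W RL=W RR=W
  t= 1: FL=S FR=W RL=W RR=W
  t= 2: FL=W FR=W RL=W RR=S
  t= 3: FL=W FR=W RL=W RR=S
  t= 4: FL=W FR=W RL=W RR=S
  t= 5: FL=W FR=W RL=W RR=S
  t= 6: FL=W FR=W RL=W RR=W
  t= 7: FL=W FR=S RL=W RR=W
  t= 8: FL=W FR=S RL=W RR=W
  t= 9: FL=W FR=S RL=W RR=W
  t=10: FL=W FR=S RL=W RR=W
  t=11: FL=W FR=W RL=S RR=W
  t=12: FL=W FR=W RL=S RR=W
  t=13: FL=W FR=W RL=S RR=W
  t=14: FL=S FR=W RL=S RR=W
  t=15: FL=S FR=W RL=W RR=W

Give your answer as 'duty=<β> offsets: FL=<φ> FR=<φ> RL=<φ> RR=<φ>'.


duty=4 offsets: FL=2 FR=9 RL=5 RR=14

duty β = stance ticks per leg = 4
FL: stance ticks = 4; W→S at t=14 → φ=2
FR: stance ticks = 4; W→S at t=7 → φ=9
RL: stance ticks = 4; W→S at t=11 → φ=5
RR: stance ticks = 4; W→S at t=2 → φ=14


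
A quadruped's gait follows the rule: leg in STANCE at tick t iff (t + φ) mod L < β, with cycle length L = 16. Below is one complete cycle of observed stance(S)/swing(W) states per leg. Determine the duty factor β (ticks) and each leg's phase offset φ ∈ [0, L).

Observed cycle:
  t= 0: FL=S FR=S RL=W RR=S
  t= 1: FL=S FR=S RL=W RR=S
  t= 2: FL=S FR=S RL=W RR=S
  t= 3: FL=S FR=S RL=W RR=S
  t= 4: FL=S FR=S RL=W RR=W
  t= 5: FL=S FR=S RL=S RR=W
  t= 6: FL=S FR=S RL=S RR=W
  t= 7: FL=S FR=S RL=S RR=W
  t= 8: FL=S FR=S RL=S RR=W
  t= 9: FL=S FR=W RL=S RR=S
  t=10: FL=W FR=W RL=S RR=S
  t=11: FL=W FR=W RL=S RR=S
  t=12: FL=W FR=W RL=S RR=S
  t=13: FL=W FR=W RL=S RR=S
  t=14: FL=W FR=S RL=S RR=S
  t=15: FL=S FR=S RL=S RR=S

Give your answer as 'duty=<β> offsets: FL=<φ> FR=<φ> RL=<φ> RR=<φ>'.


duty β = stance ticks per leg = 11
FL: stance ticks = 11; W→S at t=15 → φ=1
FR: stance ticks = 11; W→S at t=14 → φ=2
RL: stance ticks = 11; W→S at t=5 → φ=11
RR: stance ticks = 11; W→S at t=9 → φ=7

duty=11 offsets: FL=1 FR=2 RL=11 RR=7


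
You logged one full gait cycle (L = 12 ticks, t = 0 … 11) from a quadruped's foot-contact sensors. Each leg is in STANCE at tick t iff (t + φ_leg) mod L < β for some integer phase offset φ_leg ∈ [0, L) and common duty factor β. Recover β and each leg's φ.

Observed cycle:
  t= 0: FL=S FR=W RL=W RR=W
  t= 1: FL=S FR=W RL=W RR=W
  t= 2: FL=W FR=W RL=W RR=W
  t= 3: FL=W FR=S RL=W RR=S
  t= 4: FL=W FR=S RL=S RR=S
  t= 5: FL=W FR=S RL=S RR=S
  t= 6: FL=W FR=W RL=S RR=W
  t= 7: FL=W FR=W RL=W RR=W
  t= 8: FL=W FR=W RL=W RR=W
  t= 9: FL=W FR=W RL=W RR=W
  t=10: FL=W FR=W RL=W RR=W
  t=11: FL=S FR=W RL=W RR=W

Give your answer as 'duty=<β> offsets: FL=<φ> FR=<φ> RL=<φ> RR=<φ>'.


duty=3 offsets: FL=1 FR=9 RL=8 RR=9

duty β = stance ticks per leg = 3
FL: stance ticks = 3; W→S at t=11 → φ=1
FR: stance ticks = 3; W→S at t=3 → φ=9
RL: stance ticks = 3; W→S at t=4 → φ=8
RR: stance ticks = 3; W→S at t=3 → φ=9


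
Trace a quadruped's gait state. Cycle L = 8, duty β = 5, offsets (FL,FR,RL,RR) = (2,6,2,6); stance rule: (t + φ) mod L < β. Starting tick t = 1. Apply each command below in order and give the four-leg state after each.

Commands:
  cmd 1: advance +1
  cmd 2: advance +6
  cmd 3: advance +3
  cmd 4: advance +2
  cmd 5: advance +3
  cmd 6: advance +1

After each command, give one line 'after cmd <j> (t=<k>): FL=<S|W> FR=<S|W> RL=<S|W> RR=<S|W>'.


start t=1: FL=S FR=W RL=S RR=W
cmd 1: advance +1 → t=2, phase=(4,0,4,0) → FL=S FR=S RL=S RR=S
cmd 2: advance +6 → t=8, phase=(2,6,2,6) → FL=S FR=W RL=S RR=W
cmd 3: advance +3 → t=11, phase=(5,1,5,1) → FL=W FR=S RL=W RR=S
cmd 4: advance +2 → t=13, phase=(7,3,7,3) → FL=W FR=S RL=W RR=S
cmd 5: advance +3 → t=16, phase=(2,6,2,6) → FL=S FR=W RL=S RR=W
cmd 6: advance +1 → t=17, phase=(3,7,3,7) → FL=S FR=W RL=S RR=W

after cmd 1 (t=2): FL=S FR=S RL=S RR=S
after cmd 2 (t=8): FL=S FR=W RL=S RR=W
after cmd 3 (t=11): FL=W FR=S RL=W RR=S
after cmd 4 (t=13): FL=W FR=S RL=W RR=S
after cmd 5 (t=16): FL=S FR=W RL=S RR=W
after cmd 6 (t=17): FL=S FR=W RL=S RR=W


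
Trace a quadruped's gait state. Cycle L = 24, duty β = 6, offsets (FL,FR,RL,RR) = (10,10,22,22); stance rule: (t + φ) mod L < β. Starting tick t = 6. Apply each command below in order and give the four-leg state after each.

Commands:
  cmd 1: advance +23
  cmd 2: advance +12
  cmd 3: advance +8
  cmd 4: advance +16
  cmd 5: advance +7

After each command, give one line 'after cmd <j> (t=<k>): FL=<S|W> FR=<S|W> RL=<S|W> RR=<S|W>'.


after cmd 1 (t=29): FL=W FR=W RL=S RR=S
after cmd 2 (t=41): FL=S FR=S RL=W RR=W
after cmd 3 (t=49): FL=W FR=W RL=W RR=W
after cmd 4 (t=65): FL=S FR=S RL=W RR=W
after cmd 5 (t=72): FL=W FR=W RL=W RR=W

start t=6: FL=W FR=W RL=S RR=S
cmd 1: advance +23 → t=29, phase=(15,15,3,3) → FL=W FR=W RL=S RR=S
cmd 2: advance +12 → t=41, phase=(3,3,15,15) → FL=S FR=S RL=W RR=W
cmd 3: advance +8 → t=49, phase=(11,11,23,23) → FL=W FR=W RL=W RR=W
cmd 4: advance +16 → t=65, phase=(3,3,15,15) → FL=S FR=S RL=W RR=W
cmd 5: advance +7 → t=72, phase=(10,10,22,22) → FL=W FR=W RL=W RR=W


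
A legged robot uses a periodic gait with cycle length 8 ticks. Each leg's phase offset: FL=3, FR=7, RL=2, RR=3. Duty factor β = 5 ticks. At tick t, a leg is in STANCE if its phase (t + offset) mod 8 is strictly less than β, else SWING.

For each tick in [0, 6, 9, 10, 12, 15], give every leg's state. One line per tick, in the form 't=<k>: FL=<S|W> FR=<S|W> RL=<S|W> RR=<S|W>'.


t=0: FL=S FR=W RL=S RR=S
t=6: FL=S FR=W RL=S RR=S
t=9: FL=S FR=S RL=S RR=S
t=10: FL=W FR=S RL=S RR=W
t=12: FL=W FR=S RL=W RR=W
t=15: FL=S FR=W RL=S RR=S

t=0: phase=(3,7,2,3) vs β=5 → FL=S FR=W RL=S RR=S
t=6: phase=(1,5,0,1) vs β=5 → FL=S FR=W RL=S RR=S
t=9: phase=(4,0,3,4) vs β=5 → FL=S FR=S RL=S RR=S
t=10: phase=(5,1,4,5) vs β=5 → FL=W FR=S RL=S RR=W
t=12: phase=(7,3,6,7) vs β=5 → FL=W FR=S RL=W RR=W
t=15: phase=(2,6,1,2) vs β=5 → FL=S FR=W RL=S RR=S


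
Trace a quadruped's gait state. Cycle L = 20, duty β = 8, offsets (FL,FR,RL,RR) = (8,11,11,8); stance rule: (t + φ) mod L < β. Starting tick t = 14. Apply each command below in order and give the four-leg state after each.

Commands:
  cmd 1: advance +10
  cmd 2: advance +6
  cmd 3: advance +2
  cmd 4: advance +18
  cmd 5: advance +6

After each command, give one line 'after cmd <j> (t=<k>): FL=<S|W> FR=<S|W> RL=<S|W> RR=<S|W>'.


after cmd 1 (t=24): FL=W FR=W RL=W RR=W
after cmd 2 (t=30): FL=W FR=S RL=S RR=W
after cmd 3 (t=32): FL=S FR=S RL=S RR=S
after cmd 4 (t=50): FL=W FR=S RL=S RR=W
after cmd 5 (t=56): FL=S FR=S RL=S RR=S

start t=14: FL=S FR=S RL=S RR=S
cmd 1: advance +10 → t=24, phase=(12,15,15,12) → FL=W FR=W RL=W RR=W
cmd 2: advance +6 → t=30, phase=(18,1,1,18) → FL=W FR=S RL=S RR=W
cmd 3: advance +2 → t=32, phase=(0,3,3,0) → FL=S FR=S RL=S RR=S
cmd 4: advance +18 → t=50, phase=(18,1,1,18) → FL=W FR=S RL=S RR=W
cmd 5: advance +6 → t=56, phase=(4,7,7,4) → FL=S FR=S RL=S RR=S


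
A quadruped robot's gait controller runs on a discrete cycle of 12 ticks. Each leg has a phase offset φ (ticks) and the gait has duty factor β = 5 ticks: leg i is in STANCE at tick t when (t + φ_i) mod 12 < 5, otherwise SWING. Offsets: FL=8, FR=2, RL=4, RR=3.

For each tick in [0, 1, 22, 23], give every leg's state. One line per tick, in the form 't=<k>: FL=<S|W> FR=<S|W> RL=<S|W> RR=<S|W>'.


t=0: FL=W FR=S RL=S RR=S
t=1: FL=W FR=S RL=W RR=S
t=22: FL=W FR=S RL=S RR=S
t=23: FL=W FR=S RL=S RR=S

t=0: phase=(8,2,4,3) vs β=5 → FL=W FR=S RL=S RR=S
t=1: phase=(9,3,5,4) vs β=5 → FL=W FR=S RL=W RR=S
t=22: phase=(6,0,2,1) vs β=5 → FL=W FR=S RL=S RR=S
t=23: phase=(7,1,3,2) vs β=5 → FL=W FR=S RL=S RR=S


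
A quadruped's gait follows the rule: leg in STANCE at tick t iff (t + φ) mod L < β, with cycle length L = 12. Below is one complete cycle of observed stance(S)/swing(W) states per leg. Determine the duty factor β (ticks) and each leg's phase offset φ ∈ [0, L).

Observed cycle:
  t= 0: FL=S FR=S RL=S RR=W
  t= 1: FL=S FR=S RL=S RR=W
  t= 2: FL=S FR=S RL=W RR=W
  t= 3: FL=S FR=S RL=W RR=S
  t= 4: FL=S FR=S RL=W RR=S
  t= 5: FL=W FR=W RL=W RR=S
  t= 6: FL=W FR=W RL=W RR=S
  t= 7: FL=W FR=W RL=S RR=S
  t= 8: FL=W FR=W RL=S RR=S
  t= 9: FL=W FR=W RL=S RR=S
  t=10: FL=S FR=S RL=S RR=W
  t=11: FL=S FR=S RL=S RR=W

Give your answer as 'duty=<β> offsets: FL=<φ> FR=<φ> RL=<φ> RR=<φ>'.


duty β = stance ticks per leg = 7
FL: stance ticks = 7; W→S at t=10 → φ=2
FR: stance ticks = 7; W→S at t=10 → φ=2
RL: stance ticks = 7; W→S at t=7 → φ=5
RR: stance ticks = 7; W→S at t=3 → φ=9

duty=7 offsets: FL=2 FR=2 RL=5 RR=9


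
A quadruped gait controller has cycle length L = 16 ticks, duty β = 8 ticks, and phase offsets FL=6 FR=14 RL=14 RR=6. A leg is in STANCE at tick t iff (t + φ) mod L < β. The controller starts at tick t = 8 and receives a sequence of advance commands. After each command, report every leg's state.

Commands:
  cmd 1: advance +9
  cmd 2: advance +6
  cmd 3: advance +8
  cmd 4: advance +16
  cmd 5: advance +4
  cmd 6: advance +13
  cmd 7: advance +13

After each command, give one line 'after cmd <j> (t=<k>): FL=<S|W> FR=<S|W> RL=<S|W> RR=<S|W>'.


after cmd 1 (t=17): FL=S FR=W RL=W RR=S
after cmd 2 (t=23): FL=W FR=S RL=S RR=W
after cmd 3 (t=31): FL=S FR=W RL=W RR=S
after cmd 4 (t=47): FL=S FR=W RL=W RR=S
after cmd 5 (t=51): FL=W FR=S RL=S RR=W
after cmd 6 (t=64): FL=S FR=W RL=W RR=S
after cmd 7 (t=77): FL=S FR=W RL=W RR=S

start t=8: FL=W FR=S RL=S RR=W
cmd 1: advance +9 → t=17, phase=(7,15,15,7) → FL=S FR=W RL=W RR=S
cmd 2: advance +6 → t=23, phase=(13,5,5,13) → FL=W FR=S RL=S RR=W
cmd 3: advance +8 → t=31, phase=(5,13,13,5) → FL=S FR=W RL=W RR=S
cmd 4: advance +16 → t=47, phase=(5,13,13,5) → FL=S FR=W RL=W RR=S
cmd 5: advance +4 → t=51, phase=(9,1,1,9) → FL=W FR=S RL=S RR=W
cmd 6: advance +13 → t=64, phase=(6,14,14,6) → FL=S FR=W RL=W RR=S
cmd 7: advance +13 → t=77, phase=(3,11,11,3) → FL=S FR=W RL=W RR=S


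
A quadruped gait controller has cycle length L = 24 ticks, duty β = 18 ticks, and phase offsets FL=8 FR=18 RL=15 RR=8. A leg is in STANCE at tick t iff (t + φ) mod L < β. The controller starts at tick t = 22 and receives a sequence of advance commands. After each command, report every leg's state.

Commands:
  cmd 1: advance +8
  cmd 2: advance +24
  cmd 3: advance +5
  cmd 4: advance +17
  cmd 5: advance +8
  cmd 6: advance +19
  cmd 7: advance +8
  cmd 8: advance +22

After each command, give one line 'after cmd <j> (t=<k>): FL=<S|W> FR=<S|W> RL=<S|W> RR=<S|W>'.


after cmd 1 (t=30): FL=S FR=S RL=W RR=S
after cmd 2 (t=54): FL=S FR=S RL=W RR=S
after cmd 3 (t=59): FL=W FR=S RL=S RR=W
after cmd 4 (t=76): FL=S FR=W RL=W RR=S
after cmd 5 (t=84): FL=W FR=S RL=S RR=W
after cmd 6 (t=103): FL=S FR=S RL=W RR=S
after cmd 7 (t=111): FL=W FR=S RL=S RR=W
after cmd 8 (t=133): FL=W FR=S RL=S RR=W

start t=22: FL=S FR=S RL=S RR=S
cmd 1: advance +8 → t=30, phase=(14,0,21,14) → FL=S FR=S RL=W RR=S
cmd 2: advance +24 → t=54, phase=(14,0,21,14) → FL=S FR=S RL=W RR=S
cmd 3: advance +5 → t=59, phase=(19,5,2,19) → FL=W FR=S RL=S RR=W
cmd 4: advance +17 → t=76, phase=(12,22,19,12) → FL=S FR=W RL=W RR=S
cmd 5: advance +8 → t=84, phase=(20,6,3,20) → FL=W FR=S RL=S RR=W
cmd 6: advance +19 → t=103, phase=(15,1,22,15) → FL=S FR=S RL=W RR=S
cmd 7: advance +8 → t=111, phase=(23,9,6,23) → FL=W FR=S RL=S RR=W
cmd 8: advance +22 → t=133, phase=(21,7,4,21) → FL=W FR=S RL=S RR=W


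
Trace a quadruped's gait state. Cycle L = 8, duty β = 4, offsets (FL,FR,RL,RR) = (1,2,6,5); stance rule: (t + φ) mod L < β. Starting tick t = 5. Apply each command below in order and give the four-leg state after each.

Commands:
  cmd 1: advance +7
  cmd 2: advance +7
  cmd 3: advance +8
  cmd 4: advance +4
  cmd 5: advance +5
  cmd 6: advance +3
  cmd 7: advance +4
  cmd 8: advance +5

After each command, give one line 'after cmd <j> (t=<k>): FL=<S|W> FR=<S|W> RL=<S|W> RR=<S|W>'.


start t=5: FL=W FR=W RL=S RR=S
cmd 1: advance +7 → t=12, phase=(5,6,2,1) → FL=W FR=W RL=S RR=S
cmd 2: advance +7 → t=19, phase=(4,5,1,0) → FL=W FR=W RL=S RR=S
cmd 3: advance +8 → t=27, phase=(4,5,1,0) → FL=W FR=W RL=S RR=S
cmd 4: advance +4 → t=31, phase=(0,1,5,4) → FL=S FR=S RL=W RR=W
cmd 5: advance +5 → t=36, phase=(5,6,2,1) → FL=W FR=W RL=S RR=S
cmd 6: advance +3 → t=39, phase=(0,1,5,4) → FL=S FR=S RL=W RR=W
cmd 7: advance +4 → t=43, phase=(4,5,1,0) → FL=W FR=W RL=S RR=S
cmd 8: advance +5 → t=48, phase=(1,2,6,5) → FL=S FR=S RL=W RR=W

after cmd 1 (t=12): FL=W FR=W RL=S RR=S
after cmd 2 (t=19): FL=W FR=W RL=S RR=S
after cmd 3 (t=27): FL=W FR=W RL=S RR=S
after cmd 4 (t=31): FL=S FR=S RL=W RR=W
after cmd 5 (t=36): FL=W FR=W RL=S RR=S
after cmd 6 (t=39): FL=S FR=S RL=W RR=W
after cmd 7 (t=43): FL=W FR=W RL=S RR=S
after cmd 8 (t=48): FL=S FR=S RL=W RR=W


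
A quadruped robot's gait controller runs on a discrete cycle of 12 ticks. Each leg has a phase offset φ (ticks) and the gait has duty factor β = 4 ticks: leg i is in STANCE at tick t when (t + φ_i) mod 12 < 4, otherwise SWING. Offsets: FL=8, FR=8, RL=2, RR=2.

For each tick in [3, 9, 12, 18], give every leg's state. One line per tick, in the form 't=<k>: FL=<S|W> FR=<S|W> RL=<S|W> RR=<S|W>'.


t=3: FL=W FR=W RL=W RR=W
t=9: FL=W FR=W RL=W RR=W
t=12: FL=W FR=W RL=S RR=S
t=18: FL=S FR=S RL=W RR=W

t=3: phase=(11,11,5,5) vs β=4 → FL=W FR=W RL=W RR=W
t=9: phase=(5,5,11,11) vs β=4 → FL=W FR=W RL=W RR=W
t=12: phase=(8,8,2,2) vs β=4 → FL=W FR=W RL=S RR=S
t=18: phase=(2,2,8,8) vs β=4 → FL=S FR=S RL=W RR=W


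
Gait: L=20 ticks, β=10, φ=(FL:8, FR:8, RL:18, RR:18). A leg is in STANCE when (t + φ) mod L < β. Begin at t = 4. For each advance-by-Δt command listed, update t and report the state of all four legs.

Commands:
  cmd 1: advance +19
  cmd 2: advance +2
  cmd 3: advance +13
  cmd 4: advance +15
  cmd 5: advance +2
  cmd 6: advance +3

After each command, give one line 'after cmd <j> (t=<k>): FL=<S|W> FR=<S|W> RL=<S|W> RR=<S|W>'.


start t=4: FL=W FR=W RL=S RR=S
cmd 1: advance +19 → t=23, phase=(11,11,1,1) → FL=W FR=W RL=S RR=S
cmd 2: advance +2 → t=25, phase=(13,13,3,3) → FL=W FR=W RL=S RR=S
cmd 3: advance +13 → t=38, phase=(6,6,16,16) → FL=S FR=S RL=W RR=W
cmd 4: advance +15 → t=53, phase=(1,1,11,11) → FL=S FR=S RL=W RR=W
cmd 5: advance +2 → t=55, phase=(3,3,13,13) → FL=S FR=S RL=W RR=W
cmd 6: advance +3 → t=58, phase=(6,6,16,16) → FL=S FR=S RL=W RR=W

after cmd 1 (t=23): FL=W FR=W RL=S RR=S
after cmd 2 (t=25): FL=W FR=W RL=S RR=S
after cmd 3 (t=38): FL=S FR=S RL=W RR=W
after cmd 4 (t=53): FL=S FR=S RL=W RR=W
after cmd 5 (t=55): FL=S FR=S RL=W RR=W
after cmd 6 (t=58): FL=S FR=S RL=W RR=W


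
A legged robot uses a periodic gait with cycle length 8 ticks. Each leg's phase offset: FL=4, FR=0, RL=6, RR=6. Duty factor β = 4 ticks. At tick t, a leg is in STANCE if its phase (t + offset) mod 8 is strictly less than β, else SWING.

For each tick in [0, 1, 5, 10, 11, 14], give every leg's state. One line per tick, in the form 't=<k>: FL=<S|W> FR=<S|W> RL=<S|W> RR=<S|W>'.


t=0: phase=(4,0,6,6) vs β=4 → FL=W FR=S RL=W RR=W
t=1: phase=(5,1,7,7) vs β=4 → FL=W FR=S RL=W RR=W
t=5: phase=(1,5,3,3) vs β=4 → FL=S FR=W RL=S RR=S
t=10: phase=(6,2,0,0) vs β=4 → FL=W FR=S RL=S RR=S
t=11: phase=(7,3,1,1) vs β=4 → FL=W FR=S RL=S RR=S
t=14: phase=(2,6,4,4) vs β=4 → FL=S FR=W RL=W RR=W

t=0: FL=W FR=S RL=W RR=W
t=1: FL=W FR=S RL=W RR=W
t=5: FL=S FR=W RL=S RR=S
t=10: FL=W FR=S RL=S RR=S
t=11: FL=W FR=S RL=S RR=S
t=14: FL=S FR=W RL=W RR=W


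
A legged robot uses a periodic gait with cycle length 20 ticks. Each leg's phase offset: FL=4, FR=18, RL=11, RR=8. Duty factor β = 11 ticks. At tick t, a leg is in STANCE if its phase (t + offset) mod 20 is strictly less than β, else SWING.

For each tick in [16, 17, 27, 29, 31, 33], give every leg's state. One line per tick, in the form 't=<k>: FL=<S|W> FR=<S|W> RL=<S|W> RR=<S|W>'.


t=16: phase=(0,14,7,4) vs β=11 → FL=S FR=W RL=S RR=S
t=17: phase=(1,15,8,5) vs β=11 → FL=S FR=W RL=S RR=S
t=27: phase=(11,5,18,15) vs β=11 → FL=W FR=S RL=W RR=W
t=29: phase=(13,7,0,17) vs β=11 → FL=W FR=S RL=S RR=W
t=31: phase=(15,9,2,19) vs β=11 → FL=W FR=S RL=S RR=W
t=33: phase=(17,11,4,1) vs β=11 → FL=W FR=W RL=S RR=S

t=16: FL=S FR=W RL=S RR=S
t=17: FL=S FR=W RL=S RR=S
t=27: FL=W FR=S RL=W RR=W
t=29: FL=W FR=S RL=S RR=W
t=31: FL=W FR=S RL=S RR=W
t=33: FL=W FR=W RL=S RR=S


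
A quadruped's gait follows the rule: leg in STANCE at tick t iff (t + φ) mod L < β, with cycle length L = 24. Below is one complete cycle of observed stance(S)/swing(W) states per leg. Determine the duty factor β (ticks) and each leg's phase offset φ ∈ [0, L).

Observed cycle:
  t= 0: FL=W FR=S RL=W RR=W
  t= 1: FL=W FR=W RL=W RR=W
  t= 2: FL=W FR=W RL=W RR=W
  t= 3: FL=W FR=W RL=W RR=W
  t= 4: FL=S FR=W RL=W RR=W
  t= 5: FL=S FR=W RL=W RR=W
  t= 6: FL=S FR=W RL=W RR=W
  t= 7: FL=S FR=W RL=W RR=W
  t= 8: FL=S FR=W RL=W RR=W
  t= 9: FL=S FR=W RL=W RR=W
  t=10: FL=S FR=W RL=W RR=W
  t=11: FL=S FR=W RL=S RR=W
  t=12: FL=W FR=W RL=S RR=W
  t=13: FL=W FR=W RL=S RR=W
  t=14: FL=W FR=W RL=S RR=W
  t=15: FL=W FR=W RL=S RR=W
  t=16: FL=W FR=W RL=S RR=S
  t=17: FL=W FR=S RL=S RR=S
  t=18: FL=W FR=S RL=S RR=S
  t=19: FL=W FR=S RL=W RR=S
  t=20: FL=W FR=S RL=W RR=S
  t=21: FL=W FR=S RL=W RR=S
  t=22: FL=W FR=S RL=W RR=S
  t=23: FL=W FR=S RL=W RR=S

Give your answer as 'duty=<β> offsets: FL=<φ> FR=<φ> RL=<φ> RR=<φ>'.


duty β = stance ticks per leg = 8
FL: stance ticks = 8; W→S at t=4 → φ=20
FR: stance ticks = 8; W→S at t=17 → φ=7
RL: stance ticks = 8; W→S at t=11 → φ=13
RR: stance ticks = 8; W→S at t=16 → φ=8

duty=8 offsets: FL=20 FR=7 RL=13 RR=8


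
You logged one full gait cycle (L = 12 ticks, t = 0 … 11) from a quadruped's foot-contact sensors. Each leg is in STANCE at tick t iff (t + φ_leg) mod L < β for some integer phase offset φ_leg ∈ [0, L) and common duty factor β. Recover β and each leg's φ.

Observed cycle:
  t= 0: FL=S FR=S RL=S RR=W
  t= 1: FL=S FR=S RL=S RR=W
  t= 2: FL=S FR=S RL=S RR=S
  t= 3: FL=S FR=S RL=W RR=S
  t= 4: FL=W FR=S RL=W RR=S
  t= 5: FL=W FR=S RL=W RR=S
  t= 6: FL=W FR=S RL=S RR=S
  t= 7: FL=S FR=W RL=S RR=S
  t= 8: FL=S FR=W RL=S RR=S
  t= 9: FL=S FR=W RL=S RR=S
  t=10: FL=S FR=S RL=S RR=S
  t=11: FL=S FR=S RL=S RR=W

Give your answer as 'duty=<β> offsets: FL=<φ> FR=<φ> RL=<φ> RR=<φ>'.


duty β = stance ticks per leg = 9
FL: stance ticks = 9; W→S at t=7 → φ=5
FR: stance ticks = 9; W→S at t=10 → φ=2
RL: stance ticks = 9; W→S at t=6 → φ=6
RR: stance ticks = 9; W→S at t=2 → φ=10

duty=9 offsets: FL=5 FR=2 RL=6 RR=10


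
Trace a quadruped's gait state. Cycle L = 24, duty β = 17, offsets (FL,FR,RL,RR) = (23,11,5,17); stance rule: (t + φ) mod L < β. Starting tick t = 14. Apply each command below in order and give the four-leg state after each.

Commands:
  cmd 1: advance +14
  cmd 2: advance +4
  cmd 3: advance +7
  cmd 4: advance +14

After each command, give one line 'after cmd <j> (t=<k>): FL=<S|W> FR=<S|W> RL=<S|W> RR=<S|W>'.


after cmd 1 (t=28): FL=S FR=S RL=S RR=W
after cmd 2 (t=32): FL=S FR=W RL=S RR=S
after cmd 3 (t=39): FL=S FR=S RL=W RR=S
after cmd 4 (t=53): FL=S FR=S RL=S RR=W

start t=14: FL=S FR=S RL=W RR=S
cmd 1: advance +14 → t=28, phase=(3,15,9,21) → FL=S FR=S RL=S RR=W
cmd 2: advance +4 → t=32, phase=(7,19,13,1) → FL=S FR=W RL=S RR=S
cmd 3: advance +7 → t=39, phase=(14,2,20,8) → FL=S FR=S RL=W RR=S
cmd 4: advance +14 → t=53, phase=(4,16,10,22) → FL=S FR=S RL=S RR=W


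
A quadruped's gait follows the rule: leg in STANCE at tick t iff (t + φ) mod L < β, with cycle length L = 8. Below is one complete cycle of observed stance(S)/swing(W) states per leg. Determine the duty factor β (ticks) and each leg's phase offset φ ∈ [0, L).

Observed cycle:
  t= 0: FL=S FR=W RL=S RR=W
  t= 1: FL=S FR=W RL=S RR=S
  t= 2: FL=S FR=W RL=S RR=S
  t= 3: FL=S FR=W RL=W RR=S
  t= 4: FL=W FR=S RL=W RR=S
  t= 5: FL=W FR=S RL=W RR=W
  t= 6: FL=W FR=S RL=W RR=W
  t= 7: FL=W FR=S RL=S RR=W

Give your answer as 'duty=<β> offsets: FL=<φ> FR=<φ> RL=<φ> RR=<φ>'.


duty=4 offsets: FL=0 FR=4 RL=1 RR=7

duty β = stance ticks per leg = 4
FL: stance ticks = 4; W→S at t=0 → φ=0
FR: stance ticks = 4; W→S at t=4 → φ=4
RL: stance ticks = 4; W→S at t=7 → φ=1
RR: stance ticks = 4; W→S at t=1 → φ=7


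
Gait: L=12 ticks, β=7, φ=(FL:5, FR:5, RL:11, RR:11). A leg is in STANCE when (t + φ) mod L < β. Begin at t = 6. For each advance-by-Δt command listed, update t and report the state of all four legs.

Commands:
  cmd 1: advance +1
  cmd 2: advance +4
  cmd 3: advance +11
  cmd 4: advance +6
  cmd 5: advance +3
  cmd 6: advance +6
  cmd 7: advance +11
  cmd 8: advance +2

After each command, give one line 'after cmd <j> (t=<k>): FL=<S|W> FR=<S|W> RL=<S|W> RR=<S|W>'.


after cmd 1 (t=7): FL=S FR=S RL=S RR=S
after cmd 2 (t=11): FL=S FR=S RL=W RR=W
after cmd 3 (t=22): FL=S FR=S RL=W RR=W
after cmd 4 (t=28): FL=W FR=W RL=S RR=S
after cmd 5 (t=31): FL=S FR=S RL=S RR=S
after cmd 6 (t=37): FL=S FR=S RL=S RR=S
after cmd 7 (t=48): FL=S FR=S RL=W RR=W
after cmd 8 (t=50): FL=W FR=W RL=S RR=S

start t=6: FL=W FR=W RL=S RR=S
cmd 1: advance +1 → t=7, phase=(0,0,6,6) → FL=S FR=S RL=S RR=S
cmd 2: advance +4 → t=11, phase=(4,4,10,10) → FL=S FR=S RL=W RR=W
cmd 3: advance +11 → t=22, phase=(3,3,9,9) → FL=S FR=S RL=W RR=W
cmd 4: advance +6 → t=28, phase=(9,9,3,3) → FL=W FR=W RL=S RR=S
cmd 5: advance +3 → t=31, phase=(0,0,6,6) → FL=S FR=S RL=S RR=S
cmd 6: advance +6 → t=37, phase=(6,6,0,0) → FL=S FR=S RL=S RR=S
cmd 7: advance +11 → t=48, phase=(5,5,11,11) → FL=S FR=S RL=W RR=W
cmd 8: advance +2 → t=50, phase=(7,7,1,1) → FL=W FR=W RL=S RR=S


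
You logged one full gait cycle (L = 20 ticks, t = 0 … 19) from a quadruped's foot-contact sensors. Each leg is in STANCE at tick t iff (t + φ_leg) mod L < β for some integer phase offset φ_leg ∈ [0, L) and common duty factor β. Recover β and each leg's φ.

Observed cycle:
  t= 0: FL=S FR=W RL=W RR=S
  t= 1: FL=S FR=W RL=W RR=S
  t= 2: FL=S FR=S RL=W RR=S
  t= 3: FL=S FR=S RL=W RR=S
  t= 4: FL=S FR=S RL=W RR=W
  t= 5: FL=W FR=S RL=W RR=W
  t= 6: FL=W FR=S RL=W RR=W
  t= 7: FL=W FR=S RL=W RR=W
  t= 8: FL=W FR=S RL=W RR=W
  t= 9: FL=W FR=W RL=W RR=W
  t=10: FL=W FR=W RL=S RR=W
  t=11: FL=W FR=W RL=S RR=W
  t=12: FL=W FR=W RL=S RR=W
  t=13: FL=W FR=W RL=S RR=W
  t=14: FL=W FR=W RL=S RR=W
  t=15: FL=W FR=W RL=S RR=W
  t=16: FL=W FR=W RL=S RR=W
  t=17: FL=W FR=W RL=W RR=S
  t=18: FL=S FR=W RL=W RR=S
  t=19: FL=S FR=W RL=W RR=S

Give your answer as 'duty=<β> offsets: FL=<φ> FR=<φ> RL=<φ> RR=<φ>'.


duty=7 offsets: FL=2 FR=18 RL=10 RR=3

duty β = stance ticks per leg = 7
FL: stance ticks = 7; W→S at t=18 → φ=2
FR: stance ticks = 7; W→S at t=2 → φ=18
RL: stance ticks = 7; W→S at t=10 → φ=10
RR: stance ticks = 7; W→S at t=17 → φ=3


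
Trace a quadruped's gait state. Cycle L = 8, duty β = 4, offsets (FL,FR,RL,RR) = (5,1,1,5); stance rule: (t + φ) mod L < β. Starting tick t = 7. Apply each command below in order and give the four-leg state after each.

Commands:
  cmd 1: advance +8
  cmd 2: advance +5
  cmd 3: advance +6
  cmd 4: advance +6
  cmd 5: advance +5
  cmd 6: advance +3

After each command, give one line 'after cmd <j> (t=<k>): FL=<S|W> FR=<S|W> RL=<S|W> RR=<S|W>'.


start t=7: FL=W FR=S RL=S RR=W
cmd 1: advance +8 → t=15, phase=(4,0,0,4) → FL=W FR=S RL=S RR=W
cmd 2: advance +5 → t=20, phase=(1,5,5,1) → FL=S FR=W RL=W RR=S
cmd 3: advance +6 → t=26, phase=(7,3,3,7) → FL=W FR=S RL=S RR=W
cmd 4: advance +6 → t=32, phase=(5,1,1,5) → FL=W FR=S RL=S RR=W
cmd 5: advance +5 → t=37, phase=(2,6,6,2) → FL=S FR=W RL=W RR=S
cmd 6: advance +3 → t=40, phase=(5,1,1,5) → FL=W FR=S RL=S RR=W

after cmd 1 (t=15): FL=W FR=S RL=S RR=W
after cmd 2 (t=20): FL=S FR=W RL=W RR=S
after cmd 3 (t=26): FL=W FR=S RL=S RR=W
after cmd 4 (t=32): FL=W FR=S RL=S RR=W
after cmd 5 (t=37): FL=S FR=W RL=W RR=S
after cmd 6 (t=40): FL=W FR=S RL=S RR=W


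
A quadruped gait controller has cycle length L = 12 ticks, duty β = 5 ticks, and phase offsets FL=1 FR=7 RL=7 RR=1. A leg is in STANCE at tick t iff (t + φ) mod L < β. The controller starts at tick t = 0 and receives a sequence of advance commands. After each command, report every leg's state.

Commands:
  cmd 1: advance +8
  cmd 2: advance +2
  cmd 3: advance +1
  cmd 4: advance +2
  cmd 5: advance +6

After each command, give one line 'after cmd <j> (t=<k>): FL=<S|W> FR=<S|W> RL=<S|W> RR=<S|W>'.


start t=0: FL=S FR=W RL=W RR=S
cmd 1: advance +8 → t=8, phase=(9,3,3,9) → FL=W FR=S RL=S RR=W
cmd 2: advance +2 → t=10, phase=(11,5,5,11) → FL=W FR=W RL=W RR=W
cmd 3: advance +1 → t=11, phase=(0,6,6,0) → FL=S FR=W RL=W RR=S
cmd 4: advance +2 → t=13, phase=(2,8,8,2) → FL=S FR=W RL=W RR=S
cmd 5: advance +6 → t=19, phase=(8,2,2,8) → FL=W FR=S RL=S RR=W

after cmd 1 (t=8): FL=W FR=S RL=S RR=W
after cmd 2 (t=10): FL=W FR=W RL=W RR=W
after cmd 3 (t=11): FL=S FR=W RL=W RR=S
after cmd 4 (t=13): FL=S FR=W RL=W RR=S
after cmd 5 (t=19): FL=W FR=S RL=S RR=W


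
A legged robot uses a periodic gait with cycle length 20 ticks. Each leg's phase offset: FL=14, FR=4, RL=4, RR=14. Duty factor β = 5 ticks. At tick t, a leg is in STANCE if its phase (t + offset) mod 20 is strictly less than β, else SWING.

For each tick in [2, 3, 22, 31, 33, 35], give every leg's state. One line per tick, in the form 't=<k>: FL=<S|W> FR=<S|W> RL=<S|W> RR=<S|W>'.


t=2: FL=W FR=W RL=W RR=W
t=3: FL=W FR=W RL=W RR=W
t=22: FL=W FR=W RL=W RR=W
t=31: FL=W FR=W RL=W RR=W
t=33: FL=W FR=W RL=W RR=W
t=35: FL=W FR=W RL=W RR=W

t=2: phase=(16,6,6,16) vs β=5 → FL=W FR=W RL=W RR=W
t=3: phase=(17,7,7,17) vs β=5 → FL=W FR=W RL=W RR=W
t=22: phase=(16,6,6,16) vs β=5 → FL=W FR=W RL=W RR=W
t=31: phase=(5,15,15,5) vs β=5 → FL=W FR=W RL=W RR=W
t=33: phase=(7,17,17,7) vs β=5 → FL=W FR=W RL=W RR=W
t=35: phase=(9,19,19,9) vs β=5 → FL=W FR=W RL=W RR=W
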